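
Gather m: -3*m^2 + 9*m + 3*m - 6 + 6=-3*m^2 + 12*m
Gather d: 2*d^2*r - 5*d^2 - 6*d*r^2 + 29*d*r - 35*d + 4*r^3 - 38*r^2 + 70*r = d^2*(2*r - 5) + d*(-6*r^2 + 29*r - 35) + 4*r^3 - 38*r^2 + 70*r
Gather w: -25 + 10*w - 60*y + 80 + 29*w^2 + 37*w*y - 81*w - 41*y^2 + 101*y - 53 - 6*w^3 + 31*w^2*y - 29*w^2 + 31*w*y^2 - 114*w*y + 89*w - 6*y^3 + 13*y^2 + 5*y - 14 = -6*w^3 + 31*w^2*y + w*(31*y^2 - 77*y + 18) - 6*y^3 - 28*y^2 + 46*y - 12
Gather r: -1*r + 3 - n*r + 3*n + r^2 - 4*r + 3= 3*n + r^2 + r*(-n - 5) + 6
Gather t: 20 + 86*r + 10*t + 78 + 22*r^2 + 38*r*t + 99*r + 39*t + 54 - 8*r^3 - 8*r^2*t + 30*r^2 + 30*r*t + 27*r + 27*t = -8*r^3 + 52*r^2 + 212*r + t*(-8*r^2 + 68*r + 76) + 152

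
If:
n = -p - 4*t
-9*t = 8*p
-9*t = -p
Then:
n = 0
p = 0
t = 0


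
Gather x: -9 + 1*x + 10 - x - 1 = 0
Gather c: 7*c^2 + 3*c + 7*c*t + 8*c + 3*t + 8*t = 7*c^2 + c*(7*t + 11) + 11*t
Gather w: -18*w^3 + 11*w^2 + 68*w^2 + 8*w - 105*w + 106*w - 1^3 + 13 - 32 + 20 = -18*w^3 + 79*w^2 + 9*w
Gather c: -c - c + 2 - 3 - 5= -2*c - 6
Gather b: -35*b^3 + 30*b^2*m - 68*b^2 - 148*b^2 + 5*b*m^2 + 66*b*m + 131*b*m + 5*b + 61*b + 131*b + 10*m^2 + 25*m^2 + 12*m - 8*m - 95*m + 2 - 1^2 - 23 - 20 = -35*b^3 + b^2*(30*m - 216) + b*(5*m^2 + 197*m + 197) + 35*m^2 - 91*m - 42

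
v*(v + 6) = v^2 + 6*v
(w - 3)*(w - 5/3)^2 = w^3 - 19*w^2/3 + 115*w/9 - 25/3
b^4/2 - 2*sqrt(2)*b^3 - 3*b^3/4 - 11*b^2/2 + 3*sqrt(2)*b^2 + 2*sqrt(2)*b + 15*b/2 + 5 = (b/2 + sqrt(2)/2)*(b - 2)*(b + 1/2)*(b - 5*sqrt(2))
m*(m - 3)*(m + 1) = m^3 - 2*m^2 - 3*m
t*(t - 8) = t^2 - 8*t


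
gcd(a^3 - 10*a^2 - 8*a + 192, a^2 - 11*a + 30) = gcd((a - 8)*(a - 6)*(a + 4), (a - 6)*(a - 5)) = a - 6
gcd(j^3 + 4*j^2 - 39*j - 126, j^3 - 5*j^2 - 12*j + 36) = j^2 - 3*j - 18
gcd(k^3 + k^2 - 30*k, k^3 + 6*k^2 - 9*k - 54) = k + 6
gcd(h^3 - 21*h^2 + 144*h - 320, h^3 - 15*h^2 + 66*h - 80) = h^2 - 13*h + 40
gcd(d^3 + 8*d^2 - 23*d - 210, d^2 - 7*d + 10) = d - 5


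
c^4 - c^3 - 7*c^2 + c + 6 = (c - 3)*(c - 1)*(c + 1)*(c + 2)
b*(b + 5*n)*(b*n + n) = b^3*n + 5*b^2*n^2 + b^2*n + 5*b*n^2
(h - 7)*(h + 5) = h^2 - 2*h - 35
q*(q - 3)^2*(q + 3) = q^4 - 3*q^3 - 9*q^2 + 27*q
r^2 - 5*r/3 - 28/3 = (r - 4)*(r + 7/3)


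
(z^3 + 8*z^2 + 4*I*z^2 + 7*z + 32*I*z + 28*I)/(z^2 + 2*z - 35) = (z^2 + z*(1 + 4*I) + 4*I)/(z - 5)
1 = 1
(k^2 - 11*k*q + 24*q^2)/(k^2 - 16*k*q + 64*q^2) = (-k + 3*q)/(-k + 8*q)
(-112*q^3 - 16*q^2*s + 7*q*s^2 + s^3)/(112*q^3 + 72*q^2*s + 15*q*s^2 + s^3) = (-4*q + s)/(4*q + s)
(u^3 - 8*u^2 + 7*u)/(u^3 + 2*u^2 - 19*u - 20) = u*(u^2 - 8*u + 7)/(u^3 + 2*u^2 - 19*u - 20)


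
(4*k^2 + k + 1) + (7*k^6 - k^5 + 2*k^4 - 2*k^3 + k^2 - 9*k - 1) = 7*k^6 - k^5 + 2*k^4 - 2*k^3 + 5*k^2 - 8*k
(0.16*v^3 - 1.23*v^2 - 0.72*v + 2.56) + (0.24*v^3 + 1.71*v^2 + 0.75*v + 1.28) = 0.4*v^3 + 0.48*v^2 + 0.03*v + 3.84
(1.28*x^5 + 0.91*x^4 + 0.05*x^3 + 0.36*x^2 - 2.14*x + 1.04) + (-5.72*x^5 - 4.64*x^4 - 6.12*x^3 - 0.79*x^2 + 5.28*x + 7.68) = -4.44*x^5 - 3.73*x^4 - 6.07*x^3 - 0.43*x^2 + 3.14*x + 8.72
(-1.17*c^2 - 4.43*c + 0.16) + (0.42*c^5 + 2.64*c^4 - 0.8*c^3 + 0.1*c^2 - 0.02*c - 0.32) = 0.42*c^5 + 2.64*c^4 - 0.8*c^3 - 1.07*c^2 - 4.45*c - 0.16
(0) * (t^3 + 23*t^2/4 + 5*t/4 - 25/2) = 0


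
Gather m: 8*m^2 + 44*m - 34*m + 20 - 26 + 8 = 8*m^2 + 10*m + 2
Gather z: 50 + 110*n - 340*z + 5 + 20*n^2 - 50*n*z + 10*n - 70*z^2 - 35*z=20*n^2 + 120*n - 70*z^2 + z*(-50*n - 375) + 55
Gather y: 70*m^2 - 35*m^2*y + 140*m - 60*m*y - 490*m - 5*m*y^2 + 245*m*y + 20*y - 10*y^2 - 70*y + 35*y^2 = 70*m^2 - 350*m + y^2*(25 - 5*m) + y*(-35*m^2 + 185*m - 50)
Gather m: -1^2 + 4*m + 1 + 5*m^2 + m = 5*m^2 + 5*m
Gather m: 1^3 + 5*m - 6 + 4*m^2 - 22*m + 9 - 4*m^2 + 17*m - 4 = 0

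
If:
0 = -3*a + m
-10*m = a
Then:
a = 0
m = 0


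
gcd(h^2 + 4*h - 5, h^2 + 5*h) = h + 5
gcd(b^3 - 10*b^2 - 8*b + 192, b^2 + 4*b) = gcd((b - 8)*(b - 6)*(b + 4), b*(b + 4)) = b + 4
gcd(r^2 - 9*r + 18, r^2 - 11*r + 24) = r - 3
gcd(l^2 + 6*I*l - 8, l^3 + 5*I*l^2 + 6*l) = 1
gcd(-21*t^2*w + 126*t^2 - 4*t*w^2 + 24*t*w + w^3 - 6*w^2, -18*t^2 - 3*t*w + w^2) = 3*t + w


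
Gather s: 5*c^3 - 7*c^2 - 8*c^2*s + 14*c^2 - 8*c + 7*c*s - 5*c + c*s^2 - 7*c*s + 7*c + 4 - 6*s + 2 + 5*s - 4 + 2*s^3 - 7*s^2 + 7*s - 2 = 5*c^3 + 7*c^2 - 6*c + 2*s^3 + s^2*(c - 7) + s*(6 - 8*c^2)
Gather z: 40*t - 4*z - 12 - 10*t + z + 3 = 30*t - 3*z - 9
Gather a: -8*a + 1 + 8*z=-8*a + 8*z + 1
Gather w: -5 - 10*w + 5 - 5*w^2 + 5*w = -5*w^2 - 5*w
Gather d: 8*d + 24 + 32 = 8*d + 56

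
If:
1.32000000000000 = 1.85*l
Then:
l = 0.71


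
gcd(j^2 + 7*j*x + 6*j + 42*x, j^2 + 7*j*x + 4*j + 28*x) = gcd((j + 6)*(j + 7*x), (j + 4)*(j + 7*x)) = j + 7*x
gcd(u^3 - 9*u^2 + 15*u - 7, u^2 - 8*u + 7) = u^2 - 8*u + 7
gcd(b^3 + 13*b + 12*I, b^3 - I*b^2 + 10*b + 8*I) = b^2 - 3*I*b + 4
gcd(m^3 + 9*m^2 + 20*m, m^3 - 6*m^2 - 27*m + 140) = m + 5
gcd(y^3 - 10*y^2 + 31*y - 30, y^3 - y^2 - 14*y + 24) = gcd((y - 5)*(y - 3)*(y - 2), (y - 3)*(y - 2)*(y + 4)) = y^2 - 5*y + 6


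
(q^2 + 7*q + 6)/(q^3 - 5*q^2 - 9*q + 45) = (q^2 + 7*q + 6)/(q^3 - 5*q^2 - 9*q + 45)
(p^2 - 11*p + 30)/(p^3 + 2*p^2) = (p^2 - 11*p + 30)/(p^2*(p + 2))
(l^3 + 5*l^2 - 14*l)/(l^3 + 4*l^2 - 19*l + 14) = l/(l - 1)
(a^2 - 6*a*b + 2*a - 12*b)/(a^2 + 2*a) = (a - 6*b)/a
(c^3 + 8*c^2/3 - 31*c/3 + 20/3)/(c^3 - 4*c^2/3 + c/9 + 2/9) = 3*(3*c^2 + 11*c - 20)/(9*c^2 - 3*c - 2)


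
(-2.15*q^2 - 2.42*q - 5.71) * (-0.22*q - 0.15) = 0.473*q^3 + 0.8549*q^2 + 1.6192*q + 0.8565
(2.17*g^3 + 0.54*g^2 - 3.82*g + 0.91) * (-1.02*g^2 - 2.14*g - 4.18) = -2.2134*g^5 - 5.1946*g^4 - 6.3298*g^3 + 4.9894*g^2 + 14.0202*g - 3.8038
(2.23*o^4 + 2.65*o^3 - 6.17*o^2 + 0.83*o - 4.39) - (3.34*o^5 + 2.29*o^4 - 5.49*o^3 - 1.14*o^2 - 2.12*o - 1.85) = -3.34*o^5 - 0.0600000000000001*o^4 + 8.14*o^3 - 5.03*o^2 + 2.95*o - 2.54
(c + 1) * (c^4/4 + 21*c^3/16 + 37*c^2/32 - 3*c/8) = c^5/4 + 25*c^4/16 + 79*c^3/32 + 25*c^2/32 - 3*c/8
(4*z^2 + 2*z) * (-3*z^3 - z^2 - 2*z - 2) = -12*z^5 - 10*z^4 - 10*z^3 - 12*z^2 - 4*z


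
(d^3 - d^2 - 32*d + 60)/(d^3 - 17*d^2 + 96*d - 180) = (d^2 + 4*d - 12)/(d^2 - 12*d + 36)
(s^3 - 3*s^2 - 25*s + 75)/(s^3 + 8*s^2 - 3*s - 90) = (s - 5)/(s + 6)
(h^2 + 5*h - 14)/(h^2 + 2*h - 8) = (h + 7)/(h + 4)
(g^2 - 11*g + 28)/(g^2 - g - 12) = (g - 7)/(g + 3)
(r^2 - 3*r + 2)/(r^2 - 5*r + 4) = (r - 2)/(r - 4)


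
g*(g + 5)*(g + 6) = g^3 + 11*g^2 + 30*g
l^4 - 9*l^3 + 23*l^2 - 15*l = l*(l - 5)*(l - 3)*(l - 1)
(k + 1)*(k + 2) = k^2 + 3*k + 2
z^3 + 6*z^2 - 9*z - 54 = (z - 3)*(z + 3)*(z + 6)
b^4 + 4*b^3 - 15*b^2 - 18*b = b*(b - 3)*(b + 1)*(b + 6)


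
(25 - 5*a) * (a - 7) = -5*a^2 + 60*a - 175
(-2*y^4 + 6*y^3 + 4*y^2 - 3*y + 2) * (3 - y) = 2*y^5 - 12*y^4 + 14*y^3 + 15*y^2 - 11*y + 6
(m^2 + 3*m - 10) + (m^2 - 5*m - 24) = 2*m^2 - 2*m - 34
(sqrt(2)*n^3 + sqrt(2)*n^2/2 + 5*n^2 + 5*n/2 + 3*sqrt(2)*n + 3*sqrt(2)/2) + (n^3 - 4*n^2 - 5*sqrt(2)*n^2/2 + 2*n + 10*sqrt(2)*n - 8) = n^3 + sqrt(2)*n^3 - 2*sqrt(2)*n^2 + n^2 + 9*n/2 + 13*sqrt(2)*n - 8 + 3*sqrt(2)/2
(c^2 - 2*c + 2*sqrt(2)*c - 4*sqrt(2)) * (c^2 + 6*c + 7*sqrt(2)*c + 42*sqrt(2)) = c^4 + 4*c^3 + 9*sqrt(2)*c^3 + 16*c^2 + 36*sqrt(2)*c^2 - 108*sqrt(2)*c + 112*c - 336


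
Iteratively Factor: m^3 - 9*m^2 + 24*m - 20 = (m - 2)*(m^2 - 7*m + 10) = (m - 2)^2*(m - 5)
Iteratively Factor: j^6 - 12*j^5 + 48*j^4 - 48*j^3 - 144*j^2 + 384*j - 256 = (j - 2)*(j^5 - 10*j^4 + 28*j^3 + 8*j^2 - 128*j + 128) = (j - 4)*(j - 2)*(j^4 - 6*j^3 + 4*j^2 + 24*j - 32) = (j - 4)^2*(j - 2)*(j^3 - 2*j^2 - 4*j + 8) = (j - 4)^2*(j - 2)^2*(j^2 - 4) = (j - 4)^2*(j - 2)^2*(j + 2)*(j - 2)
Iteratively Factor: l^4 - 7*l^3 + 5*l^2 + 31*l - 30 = (l - 3)*(l^3 - 4*l^2 - 7*l + 10) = (l - 5)*(l - 3)*(l^2 + l - 2) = (l - 5)*(l - 3)*(l - 1)*(l + 2)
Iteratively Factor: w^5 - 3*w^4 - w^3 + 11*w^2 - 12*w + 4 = (w - 1)*(w^4 - 2*w^3 - 3*w^2 + 8*w - 4) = (w - 2)*(w - 1)*(w^3 - 3*w + 2) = (w - 2)*(w - 1)^2*(w^2 + w - 2) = (w - 2)*(w - 1)^3*(w + 2)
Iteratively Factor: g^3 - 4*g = (g)*(g^2 - 4) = g*(g + 2)*(g - 2)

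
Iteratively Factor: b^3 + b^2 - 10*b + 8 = (b - 1)*(b^2 + 2*b - 8) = (b - 2)*(b - 1)*(b + 4)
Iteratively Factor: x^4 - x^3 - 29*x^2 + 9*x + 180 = (x - 5)*(x^3 + 4*x^2 - 9*x - 36) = (x - 5)*(x + 3)*(x^2 + x - 12) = (x - 5)*(x + 3)*(x + 4)*(x - 3)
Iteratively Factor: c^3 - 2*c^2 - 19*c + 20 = (c - 1)*(c^2 - c - 20) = (c - 1)*(c + 4)*(c - 5)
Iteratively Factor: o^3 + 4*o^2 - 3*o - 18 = (o + 3)*(o^2 + o - 6) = (o + 3)^2*(o - 2)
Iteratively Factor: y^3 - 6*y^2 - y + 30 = (y + 2)*(y^2 - 8*y + 15) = (y - 5)*(y + 2)*(y - 3)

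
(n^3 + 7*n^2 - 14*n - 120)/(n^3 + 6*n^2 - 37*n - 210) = (n^2 + 2*n - 24)/(n^2 + n - 42)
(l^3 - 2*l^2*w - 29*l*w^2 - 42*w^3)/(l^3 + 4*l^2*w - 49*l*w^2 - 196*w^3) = (l^2 + 5*l*w + 6*w^2)/(l^2 + 11*l*w + 28*w^2)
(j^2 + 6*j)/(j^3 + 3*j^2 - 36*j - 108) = j/(j^2 - 3*j - 18)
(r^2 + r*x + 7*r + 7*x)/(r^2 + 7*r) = (r + x)/r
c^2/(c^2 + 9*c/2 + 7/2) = 2*c^2/(2*c^2 + 9*c + 7)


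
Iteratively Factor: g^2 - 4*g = (g - 4)*(g)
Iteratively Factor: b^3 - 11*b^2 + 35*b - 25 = (b - 5)*(b^2 - 6*b + 5) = (b - 5)*(b - 1)*(b - 5)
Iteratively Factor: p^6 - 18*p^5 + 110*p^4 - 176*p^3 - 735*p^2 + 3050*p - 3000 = (p + 3)*(p^5 - 21*p^4 + 173*p^3 - 695*p^2 + 1350*p - 1000) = (p - 5)*(p + 3)*(p^4 - 16*p^3 + 93*p^2 - 230*p + 200) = (p - 5)*(p - 2)*(p + 3)*(p^3 - 14*p^2 + 65*p - 100) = (p - 5)*(p - 4)*(p - 2)*(p + 3)*(p^2 - 10*p + 25) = (p - 5)^2*(p - 4)*(p - 2)*(p + 3)*(p - 5)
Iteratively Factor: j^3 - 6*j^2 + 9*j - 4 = (j - 1)*(j^2 - 5*j + 4) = (j - 1)^2*(j - 4)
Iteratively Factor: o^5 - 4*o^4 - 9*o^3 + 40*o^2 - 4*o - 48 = (o - 2)*(o^4 - 2*o^3 - 13*o^2 + 14*o + 24) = (o - 2)*(o + 3)*(o^3 - 5*o^2 + 2*o + 8) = (o - 4)*(o - 2)*(o + 3)*(o^2 - o - 2) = (o - 4)*(o - 2)*(o + 1)*(o + 3)*(o - 2)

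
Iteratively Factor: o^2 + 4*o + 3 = (o + 3)*(o + 1)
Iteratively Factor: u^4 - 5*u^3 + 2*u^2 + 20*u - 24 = (u - 2)*(u^3 - 3*u^2 - 4*u + 12) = (u - 2)^2*(u^2 - u - 6) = (u - 2)^2*(u + 2)*(u - 3)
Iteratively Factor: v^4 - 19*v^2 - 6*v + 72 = (v - 2)*(v^3 + 2*v^2 - 15*v - 36) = (v - 2)*(v + 3)*(v^2 - v - 12) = (v - 4)*(v - 2)*(v + 3)*(v + 3)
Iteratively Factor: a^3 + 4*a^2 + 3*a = (a + 1)*(a^2 + 3*a) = (a + 1)*(a + 3)*(a)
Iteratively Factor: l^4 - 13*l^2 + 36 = (l + 2)*(l^3 - 2*l^2 - 9*l + 18) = (l + 2)*(l + 3)*(l^2 - 5*l + 6) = (l - 3)*(l + 2)*(l + 3)*(l - 2)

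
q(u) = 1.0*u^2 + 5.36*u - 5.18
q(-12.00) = 74.50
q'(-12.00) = -18.64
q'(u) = 2.0*u + 5.36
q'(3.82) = 13.00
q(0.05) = -4.91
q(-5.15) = -6.26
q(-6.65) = 3.40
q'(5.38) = 16.12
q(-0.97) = -9.44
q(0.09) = -4.69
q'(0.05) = 5.46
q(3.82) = 29.89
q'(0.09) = 5.54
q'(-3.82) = -2.28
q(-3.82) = -11.06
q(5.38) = 52.60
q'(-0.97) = 3.42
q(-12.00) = 74.50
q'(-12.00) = -18.64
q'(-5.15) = -4.94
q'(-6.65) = -7.94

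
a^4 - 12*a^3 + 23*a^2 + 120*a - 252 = (a - 7)*(a - 6)*(a - 2)*(a + 3)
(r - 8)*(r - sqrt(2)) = r^2 - 8*r - sqrt(2)*r + 8*sqrt(2)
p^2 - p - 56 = (p - 8)*(p + 7)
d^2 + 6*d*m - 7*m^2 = (d - m)*(d + 7*m)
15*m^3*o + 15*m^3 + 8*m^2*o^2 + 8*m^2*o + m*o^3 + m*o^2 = (3*m + o)*(5*m + o)*(m*o + m)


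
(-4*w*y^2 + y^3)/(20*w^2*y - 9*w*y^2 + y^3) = y/(-5*w + y)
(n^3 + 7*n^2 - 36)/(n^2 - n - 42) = (n^2 + n - 6)/(n - 7)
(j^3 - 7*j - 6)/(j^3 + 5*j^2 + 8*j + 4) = (j - 3)/(j + 2)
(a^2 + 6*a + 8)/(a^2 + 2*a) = (a + 4)/a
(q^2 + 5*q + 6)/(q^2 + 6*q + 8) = (q + 3)/(q + 4)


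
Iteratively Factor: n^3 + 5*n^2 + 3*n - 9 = (n + 3)*(n^2 + 2*n - 3) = (n + 3)^2*(n - 1)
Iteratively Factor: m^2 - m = (m)*(m - 1)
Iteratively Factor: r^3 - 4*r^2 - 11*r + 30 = (r + 3)*(r^2 - 7*r + 10) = (r - 2)*(r + 3)*(r - 5)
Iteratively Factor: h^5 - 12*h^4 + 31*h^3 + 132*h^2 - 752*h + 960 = (h - 4)*(h^4 - 8*h^3 - h^2 + 128*h - 240) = (h - 4)^2*(h^3 - 4*h^2 - 17*h + 60) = (h - 4)^2*(h - 3)*(h^2 - h - 20) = (h - 5)*(h - 4)^2*(h - 3)*(h + 4)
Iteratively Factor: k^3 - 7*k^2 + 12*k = (k - 4)*(k^2 - 3*k) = k*(k - 4)*(k - 3)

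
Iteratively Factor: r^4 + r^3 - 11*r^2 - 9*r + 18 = (r - 1)*(r^3 + 2*r^2 - 9*r - 18) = (r - 1)*(r + 3)*(r^2 - r - 6) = (r - 3)*(r - 1)*(r + 3)*(r + 2)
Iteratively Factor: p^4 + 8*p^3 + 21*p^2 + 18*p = (p + 3)*(p^3 + 5*p^2 + 6*p) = (p + 2)*(p + 3)*(p^2 + 3*p) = p*(p + 2)*(p + 3)*(p + 3)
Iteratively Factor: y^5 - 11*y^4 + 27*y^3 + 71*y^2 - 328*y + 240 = (y - 1)*(y^4 - 10*y^3 + 17*y^2 + 88*y - 240) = (y - 4)*(y - 1)*(y^3 - 6*y^2 - 7*y + 60) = (y - 5)*(y - 4)*(y - 1)*(y^2 - y - 12) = (y - 5)*(y - 4)*(y - 1)*(y + 3)*(y - 4)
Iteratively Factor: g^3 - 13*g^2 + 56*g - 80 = (g - 4)*(g^2 - 9*g + 20) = (g - 4)^2*(g - 5)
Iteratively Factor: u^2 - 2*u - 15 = (u + 3)*(u - 5)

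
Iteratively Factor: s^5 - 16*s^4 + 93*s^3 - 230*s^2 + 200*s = (s)*(s^4 - 16*s^3 + 93*s^2 - 230*s + 200) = s*(s - 2)*(s^3 - 14*s^2 + 65*s - 100) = s*(s - 5)*(s - 2)*(s^2 - 9*s + 20) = s*(s - 5)*(s - 4)*(s - 2)*(s - 5)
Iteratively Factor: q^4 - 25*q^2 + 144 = (q + 3)*(q^3 - 3*q^2 - 16*q + 48) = (q + 3)*(q + 4)*(q^2 - 7*q + 12) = (q - 3)*(q + 3)*(q + 4)*(q - 4)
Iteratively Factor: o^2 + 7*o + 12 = (o + 4)*(o + 3)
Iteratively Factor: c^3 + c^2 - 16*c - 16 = (c - 4)*(c^2 + 5*c + 4) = (c - 4)*(c + 4)*(c + 1)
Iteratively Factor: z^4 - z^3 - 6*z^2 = (z + 2)*(z^3 - 3*z^2) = (z - 3)*(z + 2)*(z^2) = z*(z - 3)*(z + 2)*(z)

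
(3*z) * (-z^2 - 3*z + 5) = -3*z^3 - 9*z^2 + 15*z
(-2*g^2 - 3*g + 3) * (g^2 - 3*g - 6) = -2*g^4 + 3*g^3 + 24*g^2 + 9*g - 18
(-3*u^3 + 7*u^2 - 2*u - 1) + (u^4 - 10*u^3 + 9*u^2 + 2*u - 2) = u^4 - 13*u^3 + 16*u^2 - 3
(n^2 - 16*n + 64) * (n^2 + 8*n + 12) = n^4 - 8*n^3 - 52*n^2 + 320*n + 768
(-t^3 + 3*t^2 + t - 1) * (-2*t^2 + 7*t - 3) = 2*t^5 - 13*t^4 + 22*t^3 - 10*t + 3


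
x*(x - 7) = x^2 - 7*x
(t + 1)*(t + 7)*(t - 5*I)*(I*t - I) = I*t^4 + 5*t^3 + 7*I*t^3 + 35*t^2 - I*t^2 - 5*t - 7*I*t - 35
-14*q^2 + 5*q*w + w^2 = (-2*q + w)*(7*q + w)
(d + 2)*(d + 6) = d^2 + 8*d + 12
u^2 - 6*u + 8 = (u - 4)*(u - 2)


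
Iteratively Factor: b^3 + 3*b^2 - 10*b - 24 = (b + 4)*(b^2 - b - 6) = (b + 2)*(b + 4)*(b - 3)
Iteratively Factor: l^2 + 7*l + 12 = (l + 4)*(l + 3)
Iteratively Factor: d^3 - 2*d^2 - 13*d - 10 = (d + 1)*(d^2 - 3*d - 10) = (d - 5)*(d + 1)*(d + 2)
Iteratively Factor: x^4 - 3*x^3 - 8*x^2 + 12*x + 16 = (x + 1)*(x^3 - 4*x^2 - 4*x + 16) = (x - 2)*(x + 1)*(x^2 - 2*x - 8) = (x - 4)*(x - 2)*(x + 1)*(x + 2)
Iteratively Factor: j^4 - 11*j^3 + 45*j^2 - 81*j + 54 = (j - 3)*(j^3 - 8*j^2 + 21*j - 18) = (j - 3)*(j - 2)*(j^2 - 6*j + 9) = (j - 3)^2*(j - 2)*(j - 3)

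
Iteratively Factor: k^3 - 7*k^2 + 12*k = (k)*(k^2 - 7*k + 12) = k*(k - 3)*(k - 4)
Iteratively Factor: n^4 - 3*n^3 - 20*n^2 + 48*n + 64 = (n - 4)*(n^3 + n^2 - 16*n - 16) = (n - 4)*(n + 1)*(n^2 - 16) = (n - 4)*(n + 1)*(n + 4)*(n - 4)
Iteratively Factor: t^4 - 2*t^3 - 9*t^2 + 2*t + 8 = (t + 1)*(t^3 - 3*t^2 - 6*t + 8) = (t + 1)*(t + 2)*(t^2 - 5*t + 4) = (t - 4)*(t + 1)*(t + 2)*(t - 1)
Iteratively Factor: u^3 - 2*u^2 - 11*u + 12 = (u - 4)*(u^2 + 2*u - 3) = (u - 4)*(u - 1)*(u + 3)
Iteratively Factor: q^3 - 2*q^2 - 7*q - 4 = (q + 1)*(q^2 - 3*q - 4) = (q - 4)*(q + 1)*(q + 1)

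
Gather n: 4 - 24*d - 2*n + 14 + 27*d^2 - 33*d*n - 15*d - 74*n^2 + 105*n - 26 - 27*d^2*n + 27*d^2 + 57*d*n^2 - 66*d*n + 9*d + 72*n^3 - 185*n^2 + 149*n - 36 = 54*d^2 - 30*d + 72*n^3 + n^2*(57*d - 259) + n*(-27*d^2 - 99*d + 252) - 44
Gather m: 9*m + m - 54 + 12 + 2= 10*m - 40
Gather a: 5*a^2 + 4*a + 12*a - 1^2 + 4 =5*a^2 + 16*a + 3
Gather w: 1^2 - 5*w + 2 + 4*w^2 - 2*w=4*w^2 - 7*w + 3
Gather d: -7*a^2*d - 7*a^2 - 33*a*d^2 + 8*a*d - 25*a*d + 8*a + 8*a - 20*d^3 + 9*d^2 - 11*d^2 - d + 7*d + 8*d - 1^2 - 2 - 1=-7*a^2 + 16*a - 20*d^3 + d^2*(-33*a - 2) + d*(-7*a^2 - 17*a + 14) - 4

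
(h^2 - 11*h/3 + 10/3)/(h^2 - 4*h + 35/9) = 3*(h - 2)/(3*h - 7)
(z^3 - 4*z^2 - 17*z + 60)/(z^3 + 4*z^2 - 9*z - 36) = (z - 5)/(z + 3)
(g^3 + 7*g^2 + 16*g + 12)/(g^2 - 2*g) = (g^3 + 7*g^2 + 16*g + 12)/(g*(g - 2))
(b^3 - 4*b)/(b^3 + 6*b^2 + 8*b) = (b - 2)/(b + 4)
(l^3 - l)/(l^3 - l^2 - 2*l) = (l - 1)/(l - 2)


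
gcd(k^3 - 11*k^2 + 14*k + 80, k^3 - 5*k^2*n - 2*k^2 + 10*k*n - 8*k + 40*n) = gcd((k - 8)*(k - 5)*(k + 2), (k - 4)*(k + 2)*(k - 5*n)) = k + 2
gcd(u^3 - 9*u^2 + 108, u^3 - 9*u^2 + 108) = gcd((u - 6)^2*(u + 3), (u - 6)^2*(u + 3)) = u^3 - 9*u^2 + 108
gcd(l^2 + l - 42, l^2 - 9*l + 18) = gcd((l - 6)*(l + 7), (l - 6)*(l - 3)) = l - 6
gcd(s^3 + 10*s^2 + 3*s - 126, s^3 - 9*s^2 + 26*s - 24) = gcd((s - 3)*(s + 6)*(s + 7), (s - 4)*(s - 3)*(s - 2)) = s - 3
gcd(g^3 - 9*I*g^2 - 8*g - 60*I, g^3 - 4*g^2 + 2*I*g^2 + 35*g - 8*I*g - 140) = g - 5*I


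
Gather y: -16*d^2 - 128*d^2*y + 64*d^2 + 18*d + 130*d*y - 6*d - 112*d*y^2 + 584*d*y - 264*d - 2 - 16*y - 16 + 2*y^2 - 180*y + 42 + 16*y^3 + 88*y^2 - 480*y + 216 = 48*d^2 - 252*d + 16*y^3 + y^2*(90 - 112*d) + y*(-128*d^2 + 714*d - 676) + 240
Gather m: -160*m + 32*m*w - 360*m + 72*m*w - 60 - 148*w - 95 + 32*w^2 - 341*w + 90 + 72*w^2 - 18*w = m*(104*w - 520) + 104*w^2 - 507*w - 65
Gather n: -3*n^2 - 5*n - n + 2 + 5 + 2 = -3*n^2 - 6*n + 9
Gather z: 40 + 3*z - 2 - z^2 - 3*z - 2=36 - z^2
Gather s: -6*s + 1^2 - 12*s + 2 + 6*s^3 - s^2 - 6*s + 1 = 6*s^3 - s^2 - 24*s + 4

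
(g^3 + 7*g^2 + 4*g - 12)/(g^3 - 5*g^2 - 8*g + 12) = (g + 6)/(g - 6)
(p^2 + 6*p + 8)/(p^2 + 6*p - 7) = (p^2 + 6*p + 8)/(p^2 + 6*p - 7)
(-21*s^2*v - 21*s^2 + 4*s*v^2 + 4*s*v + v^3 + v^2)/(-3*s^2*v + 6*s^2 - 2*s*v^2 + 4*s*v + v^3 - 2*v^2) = (7*s*v + 7*s + v^2 + v)/(s*v - 2*s + v^2 - 2*v)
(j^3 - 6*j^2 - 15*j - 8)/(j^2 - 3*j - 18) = (-j^3 + 6*j^2 + 15*j + 8)/(-j^2 + 3*j + 18)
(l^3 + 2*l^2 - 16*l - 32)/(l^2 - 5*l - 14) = (l^2 - 16)/(l - 7)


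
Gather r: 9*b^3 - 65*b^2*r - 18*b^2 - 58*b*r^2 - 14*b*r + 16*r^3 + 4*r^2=9*b^3 - 18*b^2 + 16*r^3 + r^2*(4 - 58*b) + r*(-65*b^2 - 14*b)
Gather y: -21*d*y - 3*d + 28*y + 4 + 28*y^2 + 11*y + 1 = -3*d + 28*y^2 + y*(39 - 21*d) + 5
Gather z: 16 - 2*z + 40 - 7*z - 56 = -9*z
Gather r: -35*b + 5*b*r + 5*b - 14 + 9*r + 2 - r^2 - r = -30*b - r^2 + r*(5*b + 8) - 12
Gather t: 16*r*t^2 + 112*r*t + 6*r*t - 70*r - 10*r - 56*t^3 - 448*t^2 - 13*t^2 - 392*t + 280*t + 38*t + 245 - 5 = -80*r - 56*t^3 + t^2*(16*r - 461) + t*(118*r - 74) + 240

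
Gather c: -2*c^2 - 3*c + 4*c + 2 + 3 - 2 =-2*c^2 + c + 3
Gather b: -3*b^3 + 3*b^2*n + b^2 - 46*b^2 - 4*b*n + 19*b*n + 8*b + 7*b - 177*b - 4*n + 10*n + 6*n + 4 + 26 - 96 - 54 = -3*b^3 + b^2*(3*n - 45) + b*(15*n - 162) + 12*n - 120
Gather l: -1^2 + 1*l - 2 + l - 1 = 2*l - 4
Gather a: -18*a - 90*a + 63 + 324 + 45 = 432 - 108*a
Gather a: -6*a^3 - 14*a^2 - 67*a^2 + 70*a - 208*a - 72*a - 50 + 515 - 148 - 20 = -6*a^3 - 81*a^2 - 210*a + 297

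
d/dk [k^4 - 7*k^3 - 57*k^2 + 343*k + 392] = 4*k^3 - 21*k^2 - 114*k + 343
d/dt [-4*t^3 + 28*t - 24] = 28 - 12*t^2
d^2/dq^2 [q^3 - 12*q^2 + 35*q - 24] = 6*q - 24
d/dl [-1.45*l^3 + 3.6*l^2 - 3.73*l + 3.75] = -4.35*l^2 + 7.2*l - 3.73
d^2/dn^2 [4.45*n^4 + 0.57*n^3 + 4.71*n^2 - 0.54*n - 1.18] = 53.4*n^2 + 3.42*n + 9.42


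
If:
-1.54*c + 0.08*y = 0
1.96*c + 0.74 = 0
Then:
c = -0.38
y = -7.27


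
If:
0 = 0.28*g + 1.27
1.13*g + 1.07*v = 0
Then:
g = -4.54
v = 4.79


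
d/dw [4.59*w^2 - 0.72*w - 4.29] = 9.18*w - 0.72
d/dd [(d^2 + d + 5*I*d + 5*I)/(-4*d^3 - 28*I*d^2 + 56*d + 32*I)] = (d^4 + d^3*(2 + 10*I) + d^2*(-21 + 22*I) + d*(-70 + 16*I) - 40 - 62*I)/(4*d^6 + 56*I*d^5 - 308*d^4 - 848*I*d^3 + 1232*d^2 + 896*I*d - 256)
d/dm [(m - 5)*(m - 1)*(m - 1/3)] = 3*m^2 - 38*m/3 + 7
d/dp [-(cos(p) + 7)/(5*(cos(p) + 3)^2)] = -(cos(p) + 11)*sin(p)/(5*(cos(p) + 3)^3)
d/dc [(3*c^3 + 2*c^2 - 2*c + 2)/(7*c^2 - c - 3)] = (21*c^4 - 6*c^3 - 15*c^2 - 40*c + 8)/(49*c^4 - 14*c^3 - 41*c^2 + 6*c + 9)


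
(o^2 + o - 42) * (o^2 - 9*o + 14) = o^4 - 8*o^3 - 37*o^2 + 392*o - 588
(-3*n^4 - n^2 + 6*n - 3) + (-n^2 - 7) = -3*n^4 - 2*n^2 + 6*n - 10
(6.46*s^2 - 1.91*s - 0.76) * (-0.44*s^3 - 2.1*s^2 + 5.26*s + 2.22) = -2.8424*s^5 - 12.7256*s^4 + 38.325*s^3 + 5.8906*s^2 - 8.2378*s - 1.6872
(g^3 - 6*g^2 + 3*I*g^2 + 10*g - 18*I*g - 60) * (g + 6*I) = g^4 - 6*g^3 + 9*I*g^3 - 8*g^2 - 54*I*g^2 + 48*g + 60*I*g - 360*I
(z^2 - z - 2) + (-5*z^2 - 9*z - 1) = -4*z^2 - 10*z - 3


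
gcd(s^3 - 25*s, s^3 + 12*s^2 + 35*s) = s^2 + 5*s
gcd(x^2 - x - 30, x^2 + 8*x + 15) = x + 5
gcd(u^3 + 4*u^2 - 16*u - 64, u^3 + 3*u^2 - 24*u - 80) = u^2 + 8*u + 16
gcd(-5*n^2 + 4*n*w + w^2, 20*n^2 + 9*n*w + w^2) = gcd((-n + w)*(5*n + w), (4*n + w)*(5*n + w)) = 5*n + w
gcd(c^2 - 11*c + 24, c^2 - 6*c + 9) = c - 3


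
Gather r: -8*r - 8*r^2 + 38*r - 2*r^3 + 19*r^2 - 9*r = -2*r^3 + 11*r^2 + 21*r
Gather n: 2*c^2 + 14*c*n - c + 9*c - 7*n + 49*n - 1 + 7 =2*c^2 + 8*c + n*(14*c + 42) + 6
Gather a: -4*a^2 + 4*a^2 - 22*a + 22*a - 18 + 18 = 0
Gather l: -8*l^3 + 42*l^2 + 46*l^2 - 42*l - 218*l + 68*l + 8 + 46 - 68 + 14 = -8*l^3 + 88*l^2 - 192*l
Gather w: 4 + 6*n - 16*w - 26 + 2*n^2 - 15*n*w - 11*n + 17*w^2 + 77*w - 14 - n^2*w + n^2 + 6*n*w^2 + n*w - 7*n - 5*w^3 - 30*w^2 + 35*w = 3*n^2 - 12*n - 5*w^3 + w^2*(6*n - 13) + w*(-n^2 - 14*n + 96) - 36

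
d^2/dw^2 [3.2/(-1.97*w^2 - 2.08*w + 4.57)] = (24.83776*w^2 + 26.22464*w - 3.2*(3.94*w + 2.08)*(7.88*w + 4.16) - 57.61856)/(1.97*w^2 + 2.08*w - 4.57)^3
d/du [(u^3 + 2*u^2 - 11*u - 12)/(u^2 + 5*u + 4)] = 1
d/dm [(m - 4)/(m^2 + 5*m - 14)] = (m^2 + 5*m - (m - 4)*(2*m + 5) - 14)/(m^2 + 5*m - 14)^2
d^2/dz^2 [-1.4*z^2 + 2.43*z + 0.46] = -2.80000000000000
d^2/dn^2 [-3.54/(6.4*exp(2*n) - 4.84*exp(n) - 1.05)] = (3.54*(12.8*exp(n) - 4.84)*(25.6*exp(n) - 9.68)*exp(n) + (90.624*exp(n) - 17.1336)*(-6.4*exp(2*n) + 4.84*exp(n) + 1.05))*exp(n)/(-6.4*exp(2*n) + 4.84*exp(n) + 1.05)^3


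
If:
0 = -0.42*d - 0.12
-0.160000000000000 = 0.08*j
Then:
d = -0.29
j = -2.00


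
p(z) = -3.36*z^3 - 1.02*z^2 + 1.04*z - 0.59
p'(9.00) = -833.80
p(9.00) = -2523.29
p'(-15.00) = -2236.36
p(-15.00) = 11094.31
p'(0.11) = 0.69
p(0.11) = -0.49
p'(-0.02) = 1.08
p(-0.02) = -0.61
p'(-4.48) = -192.13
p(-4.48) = 276.39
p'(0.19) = 0.29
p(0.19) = -0.45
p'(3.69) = -143.74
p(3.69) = -179.46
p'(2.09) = -47.25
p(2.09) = -33.55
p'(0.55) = -3.13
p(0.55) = -0.89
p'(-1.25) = -12.16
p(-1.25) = 3.08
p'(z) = -10.08*z^2 - 2.04*z + 1.04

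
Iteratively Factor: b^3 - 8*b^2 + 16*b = (b - 4)*(b^2 - 4*b) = (b - 4)^2*(b)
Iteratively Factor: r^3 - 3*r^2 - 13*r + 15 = (r - 5)*(r^2 + 2*r - 3) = (r - 5)*(r + 3)*(r - 1)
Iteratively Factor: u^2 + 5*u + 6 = (u + 3)*(u + 2)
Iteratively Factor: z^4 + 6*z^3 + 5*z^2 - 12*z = (z + 4)*(z^3 + 2*z^2 - 3*z) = (z - 1)*(z + 4)*(z^2 + 3*z) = (z - 1)*(z + 3)*(z + 4)*(z)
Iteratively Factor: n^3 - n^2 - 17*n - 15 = (n + 3)*(n^2 - 4*n - 5) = (n - 5)*(n + 3)*(n + 1)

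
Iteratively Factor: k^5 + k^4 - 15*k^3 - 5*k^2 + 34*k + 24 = (k + 4)*(k^4 - 3*k^3 - 3*k^2 + 7*k + 6) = (k - 3)*(k + 4)*(k^3 - 3*k - 2) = (k - 3)*(k + 1)*(k + 4)*(k^2 - k - 2) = (k - 3)*(k - 2)*(k + 1)*(k + 4)*(k + 1)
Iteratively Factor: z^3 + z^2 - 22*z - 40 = (z + 2)*(z^2 - z - 20) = (z + 2)*(z + 4)*(z - 5)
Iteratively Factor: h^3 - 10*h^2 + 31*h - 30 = (h - 5)*(h^2 - 5*h + 6) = (h - 5)*(h - 2)*(h - 3)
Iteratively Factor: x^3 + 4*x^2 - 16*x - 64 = (x + 4)*(x^2 - 16) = (x + 4)^2*(x - 4)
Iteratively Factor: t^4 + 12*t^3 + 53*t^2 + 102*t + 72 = (t + 4)*(t^3 + 8*t^2 + 21*t + 18) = (t + 3)*(t + 4)*(t^2 + 5*t + 6) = (t + 2)*(t + 3)*(t + 4)*(t + 3)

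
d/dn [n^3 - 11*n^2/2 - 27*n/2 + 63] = 3*n^2 - 11*n - 27/2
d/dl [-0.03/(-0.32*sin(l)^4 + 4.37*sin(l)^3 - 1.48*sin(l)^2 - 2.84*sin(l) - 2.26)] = (-0.0384*sin(l)^3 + 0.3933*sin(l)^2 - 0.0888*sin(l) - 0.0852)*cos(l)/(0.32*sin(l)^4 - 4.37*sin(l)^3 + 1.48*sin(l)^2 + 2.84*sin(l) + 2.26)^2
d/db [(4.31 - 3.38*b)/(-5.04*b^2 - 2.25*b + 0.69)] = (-17.0352*b^2 + 43.4448*b + 7.3653)/(25.4016*b^4 + 22.68*b^3 - 1.8927*b^2 - 3.105*b + 0.4761)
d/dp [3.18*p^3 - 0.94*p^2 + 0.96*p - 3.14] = 9.54*p^2 - 1.88*p + 0.96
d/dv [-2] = 0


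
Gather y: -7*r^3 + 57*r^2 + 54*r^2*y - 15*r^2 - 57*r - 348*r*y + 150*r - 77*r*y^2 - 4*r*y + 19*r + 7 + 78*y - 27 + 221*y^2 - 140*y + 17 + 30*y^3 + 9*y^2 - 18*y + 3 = -7*r^3 + 42*r^2 + 112*r + 30*y^3 + y^2*(230 - 77*r) + y*(54*r^2 - 352*r - 80)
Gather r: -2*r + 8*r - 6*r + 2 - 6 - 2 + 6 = 0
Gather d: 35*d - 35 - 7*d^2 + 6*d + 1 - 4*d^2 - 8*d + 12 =-11*d^2 + 33*d - 22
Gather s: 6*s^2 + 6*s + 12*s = 6*s^2 + 18*s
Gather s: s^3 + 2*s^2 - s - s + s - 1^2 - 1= s^3 + 2*s^2 - s - 2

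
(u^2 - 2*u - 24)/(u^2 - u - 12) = (-u^2 + 2*u + 24)/(-u^2 + u + 12)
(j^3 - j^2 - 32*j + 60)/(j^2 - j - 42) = (j^2 - 7*j + 10)/(j - 7)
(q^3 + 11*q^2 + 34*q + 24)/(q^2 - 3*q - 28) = (q^2 + 7*q + 6)/(q - 7)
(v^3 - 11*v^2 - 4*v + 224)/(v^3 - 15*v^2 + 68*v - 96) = (v^2 - 3*v - 28)/(v^2 - 7*v + 12)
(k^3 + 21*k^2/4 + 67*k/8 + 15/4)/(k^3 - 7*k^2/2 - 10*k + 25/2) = (4*k^2 + 11*k + 6)/(4*(k^2 - 6*k + 5))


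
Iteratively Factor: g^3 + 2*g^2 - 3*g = (g + 3)*(g^2 - g) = (g - 1)*(g + 3)*(g)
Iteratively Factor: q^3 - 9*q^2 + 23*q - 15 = (q - 1)*(q^2 - 8*q + 15) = (q - 3)*(q - 1)*(q - 5)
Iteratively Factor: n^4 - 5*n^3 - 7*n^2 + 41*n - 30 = (n + 3)*(n^3 - 8*n^2 + 17*n - 10) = (n - 2)*(n + 3)*(n^2 - 6*n + 5) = (n - 2)*(n - 1)*(n + 3)*(n - 5)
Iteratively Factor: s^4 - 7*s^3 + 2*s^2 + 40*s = (s)*(s^3 - 7*s^2 + 2*s + 40) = s*(s + 2)*(s^2 - 9*s + 20) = s*(s - 4)*(s + 2)*(s - 5)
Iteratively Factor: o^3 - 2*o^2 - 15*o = (o)*(o^2 - 2*o - 15) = o*(o - 5)*(o + 3)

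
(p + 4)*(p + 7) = p^2 + 11*p + 28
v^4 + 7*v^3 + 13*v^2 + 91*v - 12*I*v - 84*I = (v + 7)*(v - 3*I)*(v - I)*(v + 4*I)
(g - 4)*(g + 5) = g^2 + g - 20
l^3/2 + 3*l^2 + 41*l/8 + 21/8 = (l/2 + 1/2)*(l + 3/2)*(l + 7/2)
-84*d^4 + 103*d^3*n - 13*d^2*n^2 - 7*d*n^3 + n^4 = (-7*d + n)*(-3*d + n)*(-d + n)*(4*d + n)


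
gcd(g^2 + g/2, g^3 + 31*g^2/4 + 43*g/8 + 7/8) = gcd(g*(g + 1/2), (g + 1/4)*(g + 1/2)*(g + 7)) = g + 1/2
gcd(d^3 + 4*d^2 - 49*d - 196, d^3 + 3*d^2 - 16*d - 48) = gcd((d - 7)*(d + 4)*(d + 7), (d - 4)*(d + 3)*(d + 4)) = d + 4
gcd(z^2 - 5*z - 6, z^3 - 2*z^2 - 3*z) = z + 1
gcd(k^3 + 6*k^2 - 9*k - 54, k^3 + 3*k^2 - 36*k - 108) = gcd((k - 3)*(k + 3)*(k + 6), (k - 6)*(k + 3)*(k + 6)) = k^2 + 9*k + 18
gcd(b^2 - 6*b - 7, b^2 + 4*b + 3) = b + 1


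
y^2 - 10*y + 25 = (y - 5)^2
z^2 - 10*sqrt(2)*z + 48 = (z - 6*sqrt(2))*(z - 4*sqrt(2))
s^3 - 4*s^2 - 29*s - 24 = (s - 8)*(s + 1)*(s + 3)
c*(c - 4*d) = c^2 - 4*c*d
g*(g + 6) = g^2 + 6*g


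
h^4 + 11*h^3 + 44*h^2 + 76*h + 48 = (h + 2)^2*(h + 3)*(h + 4)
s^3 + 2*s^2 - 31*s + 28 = (s - 4)*(s - 1)*(s + 7)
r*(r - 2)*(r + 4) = r^3 + 2*r^2 - 8*r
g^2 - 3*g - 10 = (g - 5)*(g + 2)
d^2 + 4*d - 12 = (d - 2)*(d + 6)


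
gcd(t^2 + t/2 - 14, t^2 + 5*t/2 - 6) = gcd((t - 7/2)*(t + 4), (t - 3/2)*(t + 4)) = t + 4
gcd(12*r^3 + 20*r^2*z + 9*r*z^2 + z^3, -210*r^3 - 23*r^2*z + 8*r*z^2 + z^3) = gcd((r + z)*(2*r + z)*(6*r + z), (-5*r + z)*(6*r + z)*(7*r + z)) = 6*r + z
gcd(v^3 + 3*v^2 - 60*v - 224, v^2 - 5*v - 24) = v - 8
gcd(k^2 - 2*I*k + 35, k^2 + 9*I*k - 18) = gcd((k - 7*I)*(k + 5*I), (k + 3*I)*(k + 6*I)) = 1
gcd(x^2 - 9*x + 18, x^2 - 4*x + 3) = x - 3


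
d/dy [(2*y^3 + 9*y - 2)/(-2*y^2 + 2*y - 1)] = (-4*y^4 + 8*y^3 + 12*y^2 - 8*y - 5)/(4*y^4 - 8*y^3 + 8*y^2 - 4*y + 1)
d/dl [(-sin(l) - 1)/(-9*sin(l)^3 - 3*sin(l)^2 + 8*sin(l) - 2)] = (-18*sin(l)^3 - 30*sin(l)^2 - 6*sin(l) + 10)*cos(l)/(9*sin(l)^3 + 3*sin(l)^2 - 8*sin(l) + 2)^2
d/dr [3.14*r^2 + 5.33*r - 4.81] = 6.28*r + 5.33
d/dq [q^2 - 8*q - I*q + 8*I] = 2*q - 8 - I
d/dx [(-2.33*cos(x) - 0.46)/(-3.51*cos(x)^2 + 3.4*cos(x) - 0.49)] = (8.1783*cos(x)^2 + 3.2292*cos(x) - 2.7057)*sin(x)/(12.3201*cos(x)^4 - 23.868*cos(x)^3 + 14.9998*cos(x)^2 - 3.332*cos(x) + 0.2401)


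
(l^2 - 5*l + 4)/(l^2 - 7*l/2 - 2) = 2*(l - 1)/(2*l + 1)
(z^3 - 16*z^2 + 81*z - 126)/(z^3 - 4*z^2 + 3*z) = (z^2 - 13*z + 42)/(z*(z - 1))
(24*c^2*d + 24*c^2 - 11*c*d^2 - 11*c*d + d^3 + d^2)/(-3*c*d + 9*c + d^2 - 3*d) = (-8*c*d - 8*c + d^2 + d)/(d - 3)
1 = 1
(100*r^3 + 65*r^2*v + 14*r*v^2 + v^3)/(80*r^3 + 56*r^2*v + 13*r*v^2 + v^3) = (5*r + v)/(4*r + v)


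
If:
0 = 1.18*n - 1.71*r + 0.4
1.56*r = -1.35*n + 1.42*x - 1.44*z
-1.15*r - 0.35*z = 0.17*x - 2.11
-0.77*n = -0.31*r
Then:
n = 0.13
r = 0.32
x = 3.69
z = 3.17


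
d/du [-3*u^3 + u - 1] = 1 - 9*u^2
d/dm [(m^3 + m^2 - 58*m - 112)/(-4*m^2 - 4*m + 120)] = (-m^4 - 2*m^3 + 31*m^2 - 164*m - 1852)/(4*(m^4 + 2*m^3 - 59*m^2 - 60*m + 900))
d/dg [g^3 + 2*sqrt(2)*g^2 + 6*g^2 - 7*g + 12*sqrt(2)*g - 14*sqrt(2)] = 3*g^2 + 4*sqrt(2)*g + 12*g - 7 + 12*sqrt(2)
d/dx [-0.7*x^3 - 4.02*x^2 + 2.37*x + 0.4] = -2.1*x^2 - 8.04*x + 2.37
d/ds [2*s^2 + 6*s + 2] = 4*s + 6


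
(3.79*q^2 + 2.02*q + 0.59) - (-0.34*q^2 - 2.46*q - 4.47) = 4.13*q^2 + 4.48*q + 5.06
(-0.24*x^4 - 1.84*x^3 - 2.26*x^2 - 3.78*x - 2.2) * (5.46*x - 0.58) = -1.3104*x^5 - 9.9072*x^4 - 11.2724*x^3 - 19.328*x^2 - 9.8196*x + 1.276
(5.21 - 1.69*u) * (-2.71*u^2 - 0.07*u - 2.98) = 4.5799*u^3 - 14.0008*u^2 + 4.6715*u - 15.5258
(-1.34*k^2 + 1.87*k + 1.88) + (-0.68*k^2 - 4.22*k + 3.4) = -2.02*k^2 - 2.35*k + 5.28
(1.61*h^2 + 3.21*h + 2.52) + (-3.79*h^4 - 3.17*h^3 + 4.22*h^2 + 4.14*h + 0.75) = -3.79*h^4 - 3.17*h^3 + 5.83*h^2 + 7.35*h + 3.27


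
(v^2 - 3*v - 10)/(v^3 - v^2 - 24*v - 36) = (v - 5)/(v^2 - 3*v - 18)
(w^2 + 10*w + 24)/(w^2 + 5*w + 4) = (w + 6)/(w + 1)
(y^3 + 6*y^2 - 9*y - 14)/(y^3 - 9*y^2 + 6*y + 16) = (y + 7)/(y - 8)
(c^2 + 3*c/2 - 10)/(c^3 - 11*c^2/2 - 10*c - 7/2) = (-2*c^2 - 3*c + 20)/(-2*c^3 + 11*c^2 + 20*c + 7)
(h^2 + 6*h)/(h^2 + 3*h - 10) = h*(h + 6)/(h^2 + 3*h - 10)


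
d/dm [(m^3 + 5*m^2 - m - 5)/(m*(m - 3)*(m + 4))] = 2*(-2*m^4 - 11*m^3 - 22*m^2 + 5*m - 30)/(m^2*(m^4 + 2*m^3 - 23*m^2 - 24*m + 144))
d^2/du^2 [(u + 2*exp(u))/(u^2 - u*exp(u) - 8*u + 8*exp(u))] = (2*(u + 2*exp(u))*(u*exp(u) - 2*u - 7*exp(u) + 8)^2 + (-(u + 2*exp(u))*(-u*exp(u) + 6*exp(u) + 2) + 2*(2*exp(u) + 1)*(u*exp(u) - 2*u - 7*exp(u) + 8))*(u^2 - u*exp(u) - 8*u + 8*exp(u)) + 2*(u^2 - u*exp(u) - 8*u + 8*exp(u))^2*exp(u))/(u^2 - u*exp(u) - 8*u + 8*exp(u))^3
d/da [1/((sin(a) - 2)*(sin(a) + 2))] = -sin(2*a)/((sin(a) - 2)^2*(sin(a) + 2)^2)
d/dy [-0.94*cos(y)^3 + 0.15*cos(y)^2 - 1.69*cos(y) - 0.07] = (2.82*cos(y)^2 - 0.3*cos(y) + 1.69)*sin(y)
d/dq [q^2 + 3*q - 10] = 2*q + 3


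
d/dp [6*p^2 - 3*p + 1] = 12*p - 3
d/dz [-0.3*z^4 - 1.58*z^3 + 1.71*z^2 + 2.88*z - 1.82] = -1.2*z^3 - 4.74*z^2 + 3.42*z + 2.88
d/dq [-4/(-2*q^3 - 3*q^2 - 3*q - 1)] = 12*(-2*q^2 - 2*q - 1)/(2*q^3 + 3*q^2 + 3*q + 1)^2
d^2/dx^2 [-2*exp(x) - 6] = -2*exp(x)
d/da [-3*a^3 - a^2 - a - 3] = -9*a^2 - 2*a - 1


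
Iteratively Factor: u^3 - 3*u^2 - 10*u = (u - 5)*(u^2 + 2*u) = (u - 5)*(u + 2)*(u)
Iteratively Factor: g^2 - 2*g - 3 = (g - 3)*(g + 1)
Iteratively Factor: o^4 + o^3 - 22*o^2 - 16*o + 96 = (o + 4)*(o^3 - 3*o^2 - 10*o + 24) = (o - 2)*(o + 4)*(o^2 - o - 12) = (o - 4)*(o - 2)*(o + 4)*(o + 3)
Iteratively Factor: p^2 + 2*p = (p + 2)*(p)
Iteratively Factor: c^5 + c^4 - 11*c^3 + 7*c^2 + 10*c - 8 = (c + 4)*(c^4 - 3*c^3 + c^2 + 3*c - 2) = (c - 1)*(c + 4)*(c^3 - 2*c^2 - c + 2) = (c - 1)^2*(c + 4)*(c^2 - c - 2) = (c - 2)*(c - 1)^2*(c + 4)*(c + 1)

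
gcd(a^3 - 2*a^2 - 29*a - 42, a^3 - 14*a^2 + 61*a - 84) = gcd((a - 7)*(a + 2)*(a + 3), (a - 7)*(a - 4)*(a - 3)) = a - 7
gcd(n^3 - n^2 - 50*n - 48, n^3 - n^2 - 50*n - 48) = n^3 - n^2 - 50*n - 48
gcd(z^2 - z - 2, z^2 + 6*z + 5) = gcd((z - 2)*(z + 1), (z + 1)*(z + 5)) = z + 1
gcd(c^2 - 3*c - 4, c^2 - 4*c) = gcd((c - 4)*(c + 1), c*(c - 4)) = c - 4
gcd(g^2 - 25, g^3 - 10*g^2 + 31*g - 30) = g - 5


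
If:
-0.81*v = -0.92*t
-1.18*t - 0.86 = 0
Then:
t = -0.73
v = -0.83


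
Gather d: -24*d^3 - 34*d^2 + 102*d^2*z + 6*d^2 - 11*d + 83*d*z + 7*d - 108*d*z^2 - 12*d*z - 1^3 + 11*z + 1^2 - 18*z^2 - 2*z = -24*d^3 + d^2*(102*z - 28) + d*(-108*z^2 + 71*z - 4) - 18*z^2 + 9*z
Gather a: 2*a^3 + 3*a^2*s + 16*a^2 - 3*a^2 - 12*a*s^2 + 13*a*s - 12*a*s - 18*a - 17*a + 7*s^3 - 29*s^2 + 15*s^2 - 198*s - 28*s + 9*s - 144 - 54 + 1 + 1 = 2*a^3 + a^2*(3*s + 13) + a*(-12*s^2 + s - 35) + 7*s^3 - 14*s^2 - 217*s - 196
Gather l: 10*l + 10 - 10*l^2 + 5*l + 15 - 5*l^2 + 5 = -15*l^2 + 15*l + 30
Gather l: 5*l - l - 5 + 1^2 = 4*l - 4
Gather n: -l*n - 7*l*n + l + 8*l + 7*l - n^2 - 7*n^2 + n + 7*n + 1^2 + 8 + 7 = 16*l - 8*n^2 + n*(8 - 8*l) + 16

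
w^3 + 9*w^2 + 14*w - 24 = (w - 1)*(w + 4)*(w + 6)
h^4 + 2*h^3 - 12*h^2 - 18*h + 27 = (h - 3)*(h - 1)*(h + 3)^2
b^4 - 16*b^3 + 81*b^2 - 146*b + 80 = (b - 8)*(b - 5)*(b - 2)*(b - 1)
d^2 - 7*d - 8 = (d - 8)*(d + 1)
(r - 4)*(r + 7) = r^2 + 3*r - 28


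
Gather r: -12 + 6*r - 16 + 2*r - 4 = 8*r - 32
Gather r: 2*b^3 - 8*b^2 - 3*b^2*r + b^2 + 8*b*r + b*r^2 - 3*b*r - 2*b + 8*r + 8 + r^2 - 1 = 2*b^3 - 7*b^2 - 2*b + r^2*(b + 1) + r*(-3*b^2 + 5*b + 8) + 7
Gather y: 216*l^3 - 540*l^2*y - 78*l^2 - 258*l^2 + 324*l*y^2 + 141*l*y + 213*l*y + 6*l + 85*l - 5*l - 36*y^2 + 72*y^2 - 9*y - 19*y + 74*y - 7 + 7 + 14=216*l^3 - 336*l^2 + 86*l + y^2*(324*l + 36) + y*(-540*l^2 + 354*l + 46) + 14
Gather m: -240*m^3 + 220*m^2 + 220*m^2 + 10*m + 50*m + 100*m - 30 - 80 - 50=-240*m^3 + 440*m^2 + 160*m - 160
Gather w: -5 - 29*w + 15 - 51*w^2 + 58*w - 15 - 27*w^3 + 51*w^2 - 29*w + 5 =-27*w^3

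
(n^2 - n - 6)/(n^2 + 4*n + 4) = (n - 3)/(n + 2)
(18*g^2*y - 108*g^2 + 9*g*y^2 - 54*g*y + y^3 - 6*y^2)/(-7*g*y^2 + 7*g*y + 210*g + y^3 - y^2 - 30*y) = (18*g^2 + 9*g*y + y^2)/(-7*g*y - 35*g + y^2 + 5*y)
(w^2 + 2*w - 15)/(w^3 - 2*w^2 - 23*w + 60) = 1/(w - 4)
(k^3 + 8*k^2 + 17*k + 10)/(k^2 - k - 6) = (k^2 + 6*k + 5)/(k - 3)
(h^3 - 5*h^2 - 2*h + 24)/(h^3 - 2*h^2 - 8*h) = (h - 3)/h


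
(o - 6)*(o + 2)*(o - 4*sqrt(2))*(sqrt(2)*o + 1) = sqrt(2)*o^4 - 7*o^3 - 4*sqrt(2)*o^3 - 16*sqrt(2)*o^2 + 28*o^2 + 16*sqrt(2)*o + 84*o + 48*sqrt(2)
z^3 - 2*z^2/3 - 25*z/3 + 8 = (z - 8/3)*(z - 1)*(z + 3)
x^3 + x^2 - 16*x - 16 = (x - 4)*(x + 1)*(x + 4)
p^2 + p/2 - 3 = (p - 3/2)*(p + 2)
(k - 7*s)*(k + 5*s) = k^2 - 2*k*s - 35*s^2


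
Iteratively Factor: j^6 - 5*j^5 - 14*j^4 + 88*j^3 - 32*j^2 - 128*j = (j - 4)*(j^5 - j^4 - 18*j^3 + 16*j^2 + 32*j) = (j - 4)*(j + 1)*(j^4 - 2*j^3 - 16*j^2 + 32*j) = (j - 4)*(j + 1)*(j + 4)*(j^3 - 6*j^2 + 8*j) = (j - 4)^2*(j + 1)*(j + 4)*(j^2 - 2*j) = (j - 4)^2*(j - 2)*(j + 1)*(j + 4)*(j)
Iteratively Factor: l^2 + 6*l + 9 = (l + 3)*(l + 3)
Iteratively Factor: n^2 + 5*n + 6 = (n + 3)*(n + 2)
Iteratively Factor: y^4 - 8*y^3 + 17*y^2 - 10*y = (y - 5)*(y^3 - 3*y^2 + 2*y) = (y - 5)*(y - 1)*(y^2 - 2*y) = (y - 5)*(y - 2)*(y - 1)*(y)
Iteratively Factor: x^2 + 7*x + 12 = (x + 3)*(x + 4)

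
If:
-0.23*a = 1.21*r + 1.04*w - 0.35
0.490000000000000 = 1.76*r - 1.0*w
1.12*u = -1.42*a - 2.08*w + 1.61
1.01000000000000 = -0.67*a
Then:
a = -1.51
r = 0.40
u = 2.96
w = 0.21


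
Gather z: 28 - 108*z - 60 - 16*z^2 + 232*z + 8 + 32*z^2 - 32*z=16*z^2 + 92*z - 24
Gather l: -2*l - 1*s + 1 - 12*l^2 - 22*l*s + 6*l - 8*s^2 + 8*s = -12*l^2 + l*(4 - 22*s) - 8*s^2 + 7*s + 1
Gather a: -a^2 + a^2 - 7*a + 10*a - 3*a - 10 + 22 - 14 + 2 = 0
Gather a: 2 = 2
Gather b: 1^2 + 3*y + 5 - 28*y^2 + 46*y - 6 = -28*y^2 + 49*y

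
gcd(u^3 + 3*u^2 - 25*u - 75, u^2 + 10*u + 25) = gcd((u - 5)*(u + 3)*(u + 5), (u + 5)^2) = u + 5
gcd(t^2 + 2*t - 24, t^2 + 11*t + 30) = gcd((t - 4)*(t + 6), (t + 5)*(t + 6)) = t + 6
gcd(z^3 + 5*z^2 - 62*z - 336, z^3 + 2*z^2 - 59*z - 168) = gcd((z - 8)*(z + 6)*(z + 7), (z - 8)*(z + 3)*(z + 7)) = z^2 - z - 56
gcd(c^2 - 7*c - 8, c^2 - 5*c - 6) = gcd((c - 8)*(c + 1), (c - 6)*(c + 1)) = c + 1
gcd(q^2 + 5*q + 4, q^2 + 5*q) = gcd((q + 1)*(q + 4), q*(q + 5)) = 1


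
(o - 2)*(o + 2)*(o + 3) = o^3 + 3*o^2 - 4*o - 12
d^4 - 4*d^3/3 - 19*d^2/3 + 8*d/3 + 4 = (d - 3)*(d - 1)*(d + 2/3)*(d + 2)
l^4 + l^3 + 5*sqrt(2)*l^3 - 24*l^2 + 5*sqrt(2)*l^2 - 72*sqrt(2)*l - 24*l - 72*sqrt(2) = (l + 1)*(l - 3*sqrt(2))*(l + 2*sqrt(2))*(l + 6*sqrt(2))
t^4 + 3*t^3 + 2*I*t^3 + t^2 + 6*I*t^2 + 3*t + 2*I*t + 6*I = (t + 3)*(t - I)*(t + I)*(t + 2*I)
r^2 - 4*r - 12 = (r - 6)*(r + 2)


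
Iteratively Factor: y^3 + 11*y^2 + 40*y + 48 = (y + 4)*(y^2 + 7*y + 12) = (y + 3)*(y + 4)*(y + 4)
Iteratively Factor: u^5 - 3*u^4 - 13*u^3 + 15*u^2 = (u - 5)*(u^4 + 2*u^3 - 3*u^2) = u*(u - 5)*(u^3 + 2*u^2 - 3*u) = u*(u - 5)*(u - 1)*(u^2 + 3*u) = u^2*(u - 5)*(u - 1)*(u + 3)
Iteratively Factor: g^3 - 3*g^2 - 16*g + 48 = (g - 3)*(g^2 - 16) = (g - 3)*(g + 4)*(g - 4)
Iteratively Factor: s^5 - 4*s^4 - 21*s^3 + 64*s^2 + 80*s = (s - 4)*(s^4 - 21*s^2 - 20*s) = (s - 4)*(s + 4)*(s^3 - 4*s^2 - 5*s) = (s - 4)*(s + 1)*(s + 4)*(s^2 - 5*s) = (s - 5)*(s - 4)*(s + 1)*(s + 4)*(s)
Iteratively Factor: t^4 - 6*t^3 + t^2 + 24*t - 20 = (t - 1)*(t^3 - 5*t^2 - 4*t + 20) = (t - 1)*(t + 2)*(t^2 - 7*t + 10) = (t - 5)*(t - 1)*(t + 2)*(t - 2)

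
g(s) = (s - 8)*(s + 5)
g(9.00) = 14.00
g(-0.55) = -38.05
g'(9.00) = 15.00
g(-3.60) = -16.24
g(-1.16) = -35.17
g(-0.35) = -38.83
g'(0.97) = -1.06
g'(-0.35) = -3.70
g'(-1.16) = -5.32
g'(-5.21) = -13.42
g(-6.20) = 17.04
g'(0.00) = -3.00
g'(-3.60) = -10.20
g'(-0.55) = -4.10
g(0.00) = -40.00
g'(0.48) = -2.04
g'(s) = 2*s - 3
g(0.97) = -41.97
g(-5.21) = 2.77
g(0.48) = -41.21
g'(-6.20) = -15.40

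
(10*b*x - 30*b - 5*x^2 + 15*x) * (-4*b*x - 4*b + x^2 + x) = -40*b^2*x^2 + 80*b^2*x + 120*b^2 + 30*b*x^3 - 60*b*x^2 - 90*b*x - 5*x^4 + 10*x^3 + 15*x^2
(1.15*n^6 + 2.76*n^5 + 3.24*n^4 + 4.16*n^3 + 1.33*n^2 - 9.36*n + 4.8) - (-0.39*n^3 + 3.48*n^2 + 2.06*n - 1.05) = 1.15*n^6 + 2.76*n^5 + 3.24*n^4 + 4.55*n^3 - 2.15*n^2 - 11.42*n + 5.85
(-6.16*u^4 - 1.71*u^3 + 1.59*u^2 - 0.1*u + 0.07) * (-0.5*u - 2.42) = 3.08*u^5 + 15.7622*u^4 + 3.3432*u^3 - 3.7978*u^2 + 0.207*u - 0.1694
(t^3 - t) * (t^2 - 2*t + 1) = t^5 - 2*t^4 + 2*t^2 - t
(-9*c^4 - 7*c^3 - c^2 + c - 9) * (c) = -9*c^5 - 7*c^4 - c^3 + c^2 - 9*c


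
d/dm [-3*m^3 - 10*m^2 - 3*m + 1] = -9*m^2 - 20*m - 3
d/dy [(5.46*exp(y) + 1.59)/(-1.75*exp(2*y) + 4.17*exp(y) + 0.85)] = (9.555*exp(2*y) + 5.565*exp(y) - 1.9893)*exp(y)/(3.0625*exp(4*y) - 14.595*exp(3*y) + 14.4139*exp(2*y) + 7.089*exp(y) + 0.7225)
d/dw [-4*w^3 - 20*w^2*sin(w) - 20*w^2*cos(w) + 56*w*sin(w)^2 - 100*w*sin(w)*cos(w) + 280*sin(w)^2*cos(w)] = -20*sqrt(2)*w^2*cos(w + pi/4) - 12*w^2 + 56*w*sin(2*w) - 40*sqrt(2)*w*sin(w + pi/4) - 100*w*cos(2*w) - 70*sin(w) - 50*sin(2*w) + 210*sin(3*w) - 28*cos(2*w) + 28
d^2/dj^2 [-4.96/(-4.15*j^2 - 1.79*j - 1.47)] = (-170.8472*j^2 - 73.69072*j + 4.96*(8.3*j + 1.79)*(16.6*j + 3.58) - 60.51696)/(4.15*j^2 + 1.79*j + 1.47)^3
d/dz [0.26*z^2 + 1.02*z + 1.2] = 0.52*z + 1.02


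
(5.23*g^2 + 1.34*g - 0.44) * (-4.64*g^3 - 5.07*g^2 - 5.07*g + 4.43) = -24.2672*g^5 - 32.7337*g^4 - 31.2683*g^3 + 18.6059*g^2 + 8.167*g - 1.9492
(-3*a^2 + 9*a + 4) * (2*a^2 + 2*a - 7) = -6*a^4 + 12*a^3 + 47*a^2 - 55*a - 28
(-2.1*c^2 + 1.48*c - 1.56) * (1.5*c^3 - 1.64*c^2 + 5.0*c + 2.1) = -3.15*c^5 + 5.664*c^4 - 15.2672*c^3 + 5.5484*c^2 - 4.692*c - 3.276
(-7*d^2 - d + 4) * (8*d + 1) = -56*d^3 - 15*d^2 + 31*d + 4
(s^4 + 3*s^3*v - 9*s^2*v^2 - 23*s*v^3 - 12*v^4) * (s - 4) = s^5 + 3*s^4*v - 4*s^4 - 9*s^3*v^2 - 12*s^3*v - 23*s^2*v^3 + 36*s^2*v^2 - 12*s*v^4 + 92*s*v^3 + 48*v^4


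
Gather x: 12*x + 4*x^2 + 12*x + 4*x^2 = 8*x^2 + 24*x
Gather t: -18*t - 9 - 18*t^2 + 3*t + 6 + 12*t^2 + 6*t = -6*t^2 - 9*t - 3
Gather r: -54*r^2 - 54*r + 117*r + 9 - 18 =-54*r^2 + 63*r - 9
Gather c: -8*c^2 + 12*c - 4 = -8*c^2 + 12*c - 4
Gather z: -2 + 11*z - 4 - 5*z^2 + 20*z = -5*z^2 + 31*z - 6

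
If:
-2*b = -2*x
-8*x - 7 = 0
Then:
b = -7/8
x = -7/8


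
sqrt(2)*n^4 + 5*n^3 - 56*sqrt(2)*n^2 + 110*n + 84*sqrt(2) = (n - 3*sqrt(2))*(n - 2*sqrt(2))*(n + 7*sqrt(2))*(sqrt(2)*n + 1)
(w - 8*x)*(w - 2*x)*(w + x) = w^3 - 9*w^2*x + 6*w*x^2 + 16*x^3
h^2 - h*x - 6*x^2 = (h - 3*x)*(h + 2*x)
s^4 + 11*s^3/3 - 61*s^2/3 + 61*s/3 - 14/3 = (s - 2)*(s - 1)*(s - 1/3)*(s + 7)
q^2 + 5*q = q*(q + 5)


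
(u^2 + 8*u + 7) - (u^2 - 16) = 8*u + 23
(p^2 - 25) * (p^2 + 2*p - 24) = p^4 + 2*p^3 - 49*p^2 - 50*p + 600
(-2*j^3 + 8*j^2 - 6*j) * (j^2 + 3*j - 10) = -2*j^5 + 2*j^4 + 38*j^3 - 98*j^2 + 60*j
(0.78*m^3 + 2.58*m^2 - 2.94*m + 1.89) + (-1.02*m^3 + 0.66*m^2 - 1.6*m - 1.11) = -0.24*m^3 + 3.24*m^2 - 4.54*m + 0.78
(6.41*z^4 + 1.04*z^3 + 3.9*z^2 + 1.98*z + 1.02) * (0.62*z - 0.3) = 3.9742*z^5 - 1.2782*z^4 + 2.106*z^3 + 0.0576000000000001*z^2 + 0.0384*z - 0.306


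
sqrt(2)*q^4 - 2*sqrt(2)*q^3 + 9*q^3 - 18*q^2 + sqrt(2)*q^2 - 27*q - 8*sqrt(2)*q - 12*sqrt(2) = (q - 3)*(q + 1)*(q + 4*sqrt(2))*(sqrt(2)*q + 1)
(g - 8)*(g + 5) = g^2 - 3*g - 40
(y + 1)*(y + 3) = y^2 + 4*y + 3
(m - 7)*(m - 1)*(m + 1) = m^3 - 7*m^2 - m + 7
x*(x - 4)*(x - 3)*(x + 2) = x^4 - 5*x^3 - 2*x^2 + 24*x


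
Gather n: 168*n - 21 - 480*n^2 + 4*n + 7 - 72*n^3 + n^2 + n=-72*n^3 - 479*n^2 + 173*n - 14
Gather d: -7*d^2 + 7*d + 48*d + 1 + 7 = -7*d^2 + 55*d + 8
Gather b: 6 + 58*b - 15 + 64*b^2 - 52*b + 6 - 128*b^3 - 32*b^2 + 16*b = -128*b^3 + 32*b^2 + 22*b - 3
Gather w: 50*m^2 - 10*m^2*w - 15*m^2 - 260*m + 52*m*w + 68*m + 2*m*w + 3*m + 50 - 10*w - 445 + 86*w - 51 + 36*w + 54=35*m^2 - 189*m + w*(-10*m^2 + 54*m + 112) - 392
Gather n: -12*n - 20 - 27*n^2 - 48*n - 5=-27*n^2 - 60*n - 25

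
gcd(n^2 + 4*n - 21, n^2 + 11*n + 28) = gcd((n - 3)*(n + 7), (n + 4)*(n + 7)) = n + 7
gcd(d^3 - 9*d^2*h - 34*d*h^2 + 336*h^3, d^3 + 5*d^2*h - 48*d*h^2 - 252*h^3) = d^2 - d*h - 42*h^2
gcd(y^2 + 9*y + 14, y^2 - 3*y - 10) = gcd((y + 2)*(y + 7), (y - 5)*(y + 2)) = y + 2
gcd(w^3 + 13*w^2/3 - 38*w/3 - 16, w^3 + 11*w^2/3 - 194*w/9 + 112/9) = w - 8/3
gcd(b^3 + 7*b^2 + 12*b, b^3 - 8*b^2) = b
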